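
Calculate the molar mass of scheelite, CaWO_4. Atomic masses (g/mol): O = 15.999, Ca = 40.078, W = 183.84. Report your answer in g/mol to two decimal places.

287.91 g/mol

M = 1*40.078 + 1*183.84 + 4*15.999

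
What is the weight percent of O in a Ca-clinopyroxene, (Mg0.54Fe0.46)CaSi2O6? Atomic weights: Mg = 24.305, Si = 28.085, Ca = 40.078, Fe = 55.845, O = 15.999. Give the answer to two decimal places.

Molar mass of (Mg0.54Fe0.46)CaSi2O6: 0.54·24.305 + 0.46·55.845 + 1·40.078 + 2·28.085 + 6·15.999 = 231.055 g/mol.
Mass of O per formula unit: 6 × 15.999 = 95.994 g.
Weight fraction O = 95.994 / 231.055 = 0.4155.

41.55 mass %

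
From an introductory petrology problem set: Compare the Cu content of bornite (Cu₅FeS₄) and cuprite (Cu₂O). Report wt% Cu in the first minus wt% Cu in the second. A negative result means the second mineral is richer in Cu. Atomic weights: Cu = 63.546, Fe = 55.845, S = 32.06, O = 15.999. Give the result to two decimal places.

-25.50 percentage points

First mineral: 317.730 g Cu in 501.815 g formula = 63.32 wt% Cu.
Second mineral: 127.092 g Cu in 143.091 g formula = 88.82 wt% Cu.
63.32% − 88.82% gives a difference of -25.50 percentage points.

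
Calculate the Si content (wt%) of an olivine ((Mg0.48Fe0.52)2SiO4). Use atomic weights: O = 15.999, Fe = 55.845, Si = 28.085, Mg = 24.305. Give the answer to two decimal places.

16.19 wt%

Formula mass = 0.96*24.305 + 1.04*55.845 + 1*28.085 + 4*15.999 = 173.493 g/mol, of which 28.085 g is Si.
So Si makes up 28.085/173.493 = 0.1619 of the mass, i.e. 16.19%.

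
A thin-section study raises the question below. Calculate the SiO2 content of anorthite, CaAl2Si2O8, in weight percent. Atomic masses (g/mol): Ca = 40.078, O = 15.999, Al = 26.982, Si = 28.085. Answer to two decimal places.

Molar mass of CaAl2Si2O8 = 1×40.078 + 2×26.982 + 2×28.085 + 8×15.999 = 278.204 g/mol.
Each formula unit contains 2 Si, equivalent to 2/1 = 2.0000 mol SiO2.
M(SiO2) = 1×28.085 + 2×15.999 = 60.083 g/mol.
Mass of SiO2 per formula unit = 2.0000 × 60.083 = 120.166 g.
SiO2 wt% = 120.166 / 278.204 × 100 = 43.19%.

43.19 wt%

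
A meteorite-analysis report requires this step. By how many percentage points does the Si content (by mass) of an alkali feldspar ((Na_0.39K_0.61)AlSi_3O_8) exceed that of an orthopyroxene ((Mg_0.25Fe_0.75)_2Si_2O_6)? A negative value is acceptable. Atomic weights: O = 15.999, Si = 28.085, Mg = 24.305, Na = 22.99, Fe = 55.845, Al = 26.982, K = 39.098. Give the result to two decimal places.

8.33 percentage points

Si in (Na_0.39K_0.61)AlSi_3O_8: molar mass 272.045 g/mol; 3×28.085 = 84.255 g → 30.97 wt%.
Si in (Mg_0.25Fe_0.75)_2Si_2O_6: molar mass 248.084 g/mol; 2×28.085 = 56.170 g → 22.64 wt%.
Difference = 30.97 − 22.64 = 8.33 percentage points.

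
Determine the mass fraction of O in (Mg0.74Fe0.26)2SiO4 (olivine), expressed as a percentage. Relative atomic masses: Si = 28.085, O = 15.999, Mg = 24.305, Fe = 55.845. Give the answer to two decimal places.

40.74 weight percent

Molar mass of (Mg0.74Fe0.26)2SiO4: 1.48×24.305 + 0.52×55.845 + 1×28.085 + 4×15.999 = 157.092 g/mol.
Mass of O per formula unit: 4 × 15.999 = 63.996 g.
Weight fraction O = 63.996 / 157.092 = 0.4074.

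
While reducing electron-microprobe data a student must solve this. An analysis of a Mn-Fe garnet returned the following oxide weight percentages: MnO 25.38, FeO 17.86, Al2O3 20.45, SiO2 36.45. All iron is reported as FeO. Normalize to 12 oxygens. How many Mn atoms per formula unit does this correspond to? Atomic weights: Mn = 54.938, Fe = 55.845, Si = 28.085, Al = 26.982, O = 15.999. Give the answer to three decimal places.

1.773 Mn apfu

MnO (M=70.937): mol = 0.35778; Mn = 0.35778, O = 0.35778.
FeO (M=71.844): mol = 0.24859; Fe = 0.24859, O = 0.24859.
Al2O3 (M=101.961): mol = 0.20057; Al = 0.40114, O = 0.60171.
SiO2 (M=60.083): mol = 0.60666; Si = 0.60666, O = 1.21332.
ΣO = 2.42140; factor = 12/ΣO = 4.95581.
Mn apfu = 0.35778 × 4.95581 = 1.773.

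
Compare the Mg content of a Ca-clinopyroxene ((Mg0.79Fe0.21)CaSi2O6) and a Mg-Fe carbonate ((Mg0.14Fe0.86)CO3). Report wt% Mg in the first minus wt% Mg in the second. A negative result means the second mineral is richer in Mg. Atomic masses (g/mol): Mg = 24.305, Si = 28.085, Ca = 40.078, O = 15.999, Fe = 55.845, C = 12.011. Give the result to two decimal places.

5.55 percentage points

M((Mg0.79Fe0.21)CaSi2O6) = 223.170 g/mol, so wt% Mg = 19.201/223.170 × 100 = 8.60%.
M((Mg0.14Fe0.86)CO3) = 111.437 g/mol, so wt% Mg = 3.403/111.437 × 100 = 3.05%.
8.60 − 3.05 = 5.55 pp.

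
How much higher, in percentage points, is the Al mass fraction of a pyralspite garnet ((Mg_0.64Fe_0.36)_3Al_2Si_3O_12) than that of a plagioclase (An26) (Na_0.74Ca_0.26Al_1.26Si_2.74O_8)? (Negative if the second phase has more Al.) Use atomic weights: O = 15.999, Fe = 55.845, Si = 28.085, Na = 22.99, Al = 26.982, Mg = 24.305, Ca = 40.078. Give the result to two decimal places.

Al in (Mg_0.64Fe_0.36)_3Al_2Si_3O_12: molar mass 437.185 g/mol; 2×26.982 = 53.964 g → 12.34 wt%.
Al in Na_0.74Ca_0.26Al_1.26Si_2.74O_8: molar mass 266.375 g/mol; 1.26×26.982 = 33.997 g → 12.76 wt%.
Difference = 12.34 − 12.76 = -0.42 percentage points.

-0.42 percentage points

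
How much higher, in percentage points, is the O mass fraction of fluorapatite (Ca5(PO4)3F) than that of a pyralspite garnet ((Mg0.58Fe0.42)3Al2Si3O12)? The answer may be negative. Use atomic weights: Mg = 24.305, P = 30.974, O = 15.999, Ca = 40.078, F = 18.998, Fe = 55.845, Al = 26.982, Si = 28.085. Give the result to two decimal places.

-5.28 percentage points

O in Ca5(PO4)3F: molar mass 504.298 g/mol; 12×15.999 = 191.988 g → 38.07 wt%.
O in (Mg0.58Fe0.42)3Al2Si3O12: molar mass 442.862 g/mol; 12×15.999 = 191.988 g → 43.35 wt%.
Difference = 38.07 − 43.35 = -5.28 percentage points.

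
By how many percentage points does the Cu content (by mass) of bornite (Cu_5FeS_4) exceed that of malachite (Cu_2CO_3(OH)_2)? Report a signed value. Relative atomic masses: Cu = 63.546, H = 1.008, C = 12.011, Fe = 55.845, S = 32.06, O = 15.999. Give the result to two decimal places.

First mineral: 317.730 g Cu in 501.815 g formula = 63.32 wt% Cu.
Second mineral: 127.092 g Cu in 221.114 g formula = 57.48 wt% Cu.
63.32% − 57.48% gives a difference of 5.84 percentage points.

5.84 percentage points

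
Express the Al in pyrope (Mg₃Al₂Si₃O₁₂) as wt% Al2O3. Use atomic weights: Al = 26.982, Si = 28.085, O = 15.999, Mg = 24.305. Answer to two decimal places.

Formula mass = 403.122 g/mol.
2 Al → 1.0000 mol Al2O3 per formula unit; M(Al2O3) = 101.961, so Al2O3 mass = 101.961 g.
101.961/403.122 × 100 = 25.29 wt%.

25.29 wt%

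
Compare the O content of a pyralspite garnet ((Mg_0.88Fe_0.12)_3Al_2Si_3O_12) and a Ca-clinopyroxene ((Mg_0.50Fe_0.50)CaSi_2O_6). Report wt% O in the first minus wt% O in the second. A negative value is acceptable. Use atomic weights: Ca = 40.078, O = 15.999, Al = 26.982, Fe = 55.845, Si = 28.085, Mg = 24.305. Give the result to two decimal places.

O in (Mg_0.88Fe_0.12)_3Al_2Si_3O_12: molar mass 414.476 g/mol; 12×15.999 = 191.988 g → 46.32 wt%.
O in (Mg_0.50Fe_0.50)CaSi_2O_6: molar mass 232.317 g/mol; 6×15.999 = 95.994 g → 41.32 wt%.
Difference = 46.32 − 41.32 = 5.00 percentage points.

5.00 percentage points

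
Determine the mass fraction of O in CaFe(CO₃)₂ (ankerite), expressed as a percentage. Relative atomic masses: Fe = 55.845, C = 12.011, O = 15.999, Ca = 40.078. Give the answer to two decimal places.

M(CaFe(CO₃)₂) = 215.939 g/mol.
O contributes 6 × 15.999 = 95.994 g per mole.
95.994/215.939 = 0.4445 → 44.45%.

44.45 wt%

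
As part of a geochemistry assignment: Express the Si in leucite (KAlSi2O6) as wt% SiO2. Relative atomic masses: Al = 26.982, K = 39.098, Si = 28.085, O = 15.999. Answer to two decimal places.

M(KAlSi2O6) = 218.244 g/mol; M(SiO2) = 60.083 g/mol.
Moles SiO2 per formula unit = 2 Si ÷ 1 = 2.0000.
SiO2 fraction = (2.0000 × 60.083) / 218.244 = 120.166/218.244 = 0.5506.

55.06 wt%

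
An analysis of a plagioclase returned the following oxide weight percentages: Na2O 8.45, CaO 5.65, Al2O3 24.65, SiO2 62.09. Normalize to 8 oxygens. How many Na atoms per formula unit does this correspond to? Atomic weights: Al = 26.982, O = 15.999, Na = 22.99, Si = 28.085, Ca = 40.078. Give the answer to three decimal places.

Na2O: 8.45/61.979 = 0.13634 mol → 0.27268 mol Na, 0.13634 mol O.
CaO: 5.65/56.077 = 0.10075 mol → 0.10075 mol Ca, 0.10075 mol O.
Al2O3: 24.65/101.961 = 0.24176 mol → 0.48352 mol Al, 0.72528 mol O.
SiO2: 62.09/60.083 = 1.03340 mol → 1.03340 mol Si, 2.06680 mol O.
Total oxygen = 3.02917 mol. Normalization factor = 8/3.02917 = 2.64099.
Na per 8 O = 0.27268 × 2.64099 = 0.720.

0.720 Na apfu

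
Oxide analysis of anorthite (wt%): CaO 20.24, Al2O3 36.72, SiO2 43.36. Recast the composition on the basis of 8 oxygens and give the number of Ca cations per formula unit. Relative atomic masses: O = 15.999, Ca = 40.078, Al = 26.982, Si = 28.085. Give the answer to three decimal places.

20.24 wt% CaO ÷ 56.077 g/mol = 0.36093 mol, giving 0.36093 Ca and 0.36093 O.
36.72 wt% Al2O3 ÷ 101.961 g/mol = 0.36014 mol, giving 0.72028 Al and 1.08042 O.
43.36 wt% SiO2 ÷ 60.083 g/mol = 0.72167 mol, giving 0.72167 Si and 1.44334 O.
Oxygen sums to 2.88469; scaling by 8/2.88469 = 2.77326 puts the formula on 8 O.
Ca: 0.36093 × 2.77326 = 1.001 atoms per formula unit.

1.001 Ca apfu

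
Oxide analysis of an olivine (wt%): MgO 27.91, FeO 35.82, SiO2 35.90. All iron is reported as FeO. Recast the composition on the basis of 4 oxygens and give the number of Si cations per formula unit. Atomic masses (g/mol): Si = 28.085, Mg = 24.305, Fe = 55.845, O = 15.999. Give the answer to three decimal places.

1.002 Si apfu

27.91 wt% MgO ÷ 40.304 g/mol = 0.69249 mol, giving 0.69249 Mg and 0.69249 O.
35.82 wt% FeO ÷ 71.844 g/mol = 0.49858 mol, giving 0.49858 Fe and 0.49858 O.
35.90 wt% SiO2 ÷ 60.083 g/mol = 0.59751 mol, giving 0.59751 Si and 1.19502 O.
Oxygen sums to 2.38609; scaling by 4/2.38609 = 1.67638 puts the formula on 4 O.
Si: 0.59751 × 1.67638 = 1.002 atoms per formula unit.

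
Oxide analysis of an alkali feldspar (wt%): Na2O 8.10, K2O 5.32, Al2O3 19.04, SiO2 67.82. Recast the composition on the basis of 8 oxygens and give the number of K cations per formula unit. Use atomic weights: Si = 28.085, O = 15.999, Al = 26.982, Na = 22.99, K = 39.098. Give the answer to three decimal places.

Na2O (M=61.979): mol = 0.13069; Na = 0.26138, O = 0.13069.
K2O (M=94.195): mol = 0.05648; K = 0.11296, O = 0.05648.
Al2O3 (M=101.961): mol = 0.18674; Al = 0.37348, O = 0.56022.
SiO2 (M=60.083): mol = 1.12877; Si = 1.12877, O = 2.25754.
ΣO = 3.00493; factor = 8/ΣO = 2.66229.
K apfu = 0.11296 × 2.66229 = 0.301.

0.301 K apfu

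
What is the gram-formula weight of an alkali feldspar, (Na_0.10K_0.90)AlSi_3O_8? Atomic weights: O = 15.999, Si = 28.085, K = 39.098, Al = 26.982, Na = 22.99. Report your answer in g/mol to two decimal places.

276.72 g/mol

Na: 0.10 × 22.99 = 2.2990
K: 0.90 × 39.098 = 35.1882
Al: 1 × 26.982 = 26.9820
Si: 3 × 28.085 = 84.2550
O: 8 × 15.999 = 127.9920
Summing the contributions gives the formula mass.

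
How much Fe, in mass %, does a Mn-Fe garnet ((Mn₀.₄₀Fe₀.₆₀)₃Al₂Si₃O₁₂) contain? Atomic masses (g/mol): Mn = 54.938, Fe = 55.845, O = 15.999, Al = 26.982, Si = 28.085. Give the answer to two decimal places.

20.24 mass %

Formula mass = 1.20·54.938 + 1.80·55.845 + 2·26.982 + 3·28.085 + 12·15.999 = 496.654 g/mol, of which 100.521 g is Fe.
So Fe makes up 100.521/496.654 = 0.2024 of the mass, i.e. 20.24%.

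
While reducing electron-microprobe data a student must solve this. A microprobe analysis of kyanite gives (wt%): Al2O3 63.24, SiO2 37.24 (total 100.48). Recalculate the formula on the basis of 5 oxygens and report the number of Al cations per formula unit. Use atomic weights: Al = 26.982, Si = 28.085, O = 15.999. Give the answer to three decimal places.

2.001 Al apfu

63.24 wt% Al2O3 ÷ 101.961 g/mol = 0.62024 mol, giving 1.24048 Al and 1.86072 O.
37.24 wt% SiO2 ÷ 60.083 g/mol = 0.61981 mol, giving 0.61981 Si and 1.23962 O.
Oxygen sums to 3.10034; scaling by 5/3.10034 = 1.61273 puts the formula on 5 O.
Al: 1.24048 × 1.61273 = 2.001 atoms per formula unit.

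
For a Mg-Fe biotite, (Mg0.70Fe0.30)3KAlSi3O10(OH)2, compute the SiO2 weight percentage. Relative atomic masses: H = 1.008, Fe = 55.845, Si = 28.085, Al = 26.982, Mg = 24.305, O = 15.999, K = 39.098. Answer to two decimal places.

M((Mg0.70Fe0.30)3KAlSi3O10(OH)2) = 445.640 g/mol; M(SiO2) = 60.083 g/mol.
Moles SiO2 per formula unit = 3 Si ÷ 1 = 3.0000.
SiO2 fraction = (3.0000 × 60.083) / 445.640 = 180.249/445.640 = 0.4045.

40.45 wt%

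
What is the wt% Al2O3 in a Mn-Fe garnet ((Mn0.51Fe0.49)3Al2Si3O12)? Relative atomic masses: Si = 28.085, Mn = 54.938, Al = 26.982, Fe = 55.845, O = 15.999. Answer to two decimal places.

Formula mass = 496.354 g/mol.
2 Al → 1.0000 mol Al2O3 per formula unit; M(Al2O3) = 101.961, so Al2O3 mass = 101.961 g.
101.961/496.354 × 100 = 20.54 wt%.

20.54 wt%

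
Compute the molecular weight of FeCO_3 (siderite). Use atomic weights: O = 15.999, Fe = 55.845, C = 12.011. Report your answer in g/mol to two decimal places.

The formula mass is the sum 1×55.845 + 1×12.011 + 3×15.999.

115.85 g/mol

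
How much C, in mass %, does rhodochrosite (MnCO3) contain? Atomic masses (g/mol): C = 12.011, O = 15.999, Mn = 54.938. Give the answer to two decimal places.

Formula mass = 1×54.938 + 1×12.011 + 3×15.999 = 114.946 g/mol, of which 12.011 g is C.
So C makes up 12.011/114.946 = 0.1045 of the mass, i.e. 10.45%.

10.45 mass %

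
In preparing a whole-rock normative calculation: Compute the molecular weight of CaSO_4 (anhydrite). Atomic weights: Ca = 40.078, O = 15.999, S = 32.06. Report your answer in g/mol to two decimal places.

Ca: 1 × 40.078 = 40.0780
S: 1 × 32.06 = 32.0600
O: 4 × 15.999 = 63.9960
Summing the contributions gives the formula mass.

136.13 g/mol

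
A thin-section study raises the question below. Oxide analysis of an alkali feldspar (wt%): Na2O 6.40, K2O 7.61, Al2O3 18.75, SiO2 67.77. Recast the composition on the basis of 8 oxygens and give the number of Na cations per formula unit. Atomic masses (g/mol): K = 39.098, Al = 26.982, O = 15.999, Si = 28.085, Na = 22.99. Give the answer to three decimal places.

0.552 Na apfu

Na2O (M=61.979): mol = 0.10326; Na = 0.20652, O = 0.10326.
K2O (M=94.195): mol = 0.08079; K = 0.16158, O = 0.08079.
Al2O3 (M=101.961): mol = 0.18389; Al = 0.36778, O = 0.55167.
SiO2 (M=60.083): mol = 1.12794; Si = 1.12794, O = 2.25588.
ΣO = 2.99160; factor = 8/ΣO = 2.67415.
Na apfu = 0.20652 × 2.67415 = 0.552.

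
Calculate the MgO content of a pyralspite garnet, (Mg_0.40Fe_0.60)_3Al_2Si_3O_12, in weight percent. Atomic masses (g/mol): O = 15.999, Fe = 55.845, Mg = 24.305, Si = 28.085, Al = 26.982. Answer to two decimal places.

10.52 wt%

Formula mass = 459.894 g/mol.
1.20 Mg → 1.2000 mol MgO per formula unit; M(MgO) = 40.304, so MgO mass = 48.365 g.
48.365/459.894 × 100 = 10.52 wt%.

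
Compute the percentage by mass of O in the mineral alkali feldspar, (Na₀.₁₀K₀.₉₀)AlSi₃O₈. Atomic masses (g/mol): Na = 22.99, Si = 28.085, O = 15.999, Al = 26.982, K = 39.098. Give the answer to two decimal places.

46.25 weight percent

Formula mass = 0.10*22.99 + 0.90*39.098 + 1*26.982 + 3*28.085 + 8*15.999 = 276.716 g/mol, of which 127.992 g is O.
So O makes up 127.992/276.716 = 0.4625 of the mass, i.e. 46.25%.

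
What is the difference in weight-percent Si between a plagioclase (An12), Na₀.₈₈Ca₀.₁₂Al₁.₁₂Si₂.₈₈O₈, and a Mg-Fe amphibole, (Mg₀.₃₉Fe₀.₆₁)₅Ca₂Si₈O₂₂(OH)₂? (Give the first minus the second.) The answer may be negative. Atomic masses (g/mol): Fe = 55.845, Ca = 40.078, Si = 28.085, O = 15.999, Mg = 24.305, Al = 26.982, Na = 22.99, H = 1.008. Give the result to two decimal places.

First mineral: 80.885 g Si in 264.137 g formula = 30.62 wt% Si.
Second mineral: 224.680 g Si in 908.550 g formula = 24.73 wt% Si.
30.62% − 24.73% gives a difference of 5.89 percentage points.

5.89 percentage points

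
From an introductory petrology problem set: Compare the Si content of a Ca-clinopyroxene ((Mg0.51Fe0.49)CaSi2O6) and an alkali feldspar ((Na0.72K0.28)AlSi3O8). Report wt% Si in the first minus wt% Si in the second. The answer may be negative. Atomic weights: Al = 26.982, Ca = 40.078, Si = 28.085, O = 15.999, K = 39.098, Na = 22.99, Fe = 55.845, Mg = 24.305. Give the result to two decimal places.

-7.38 percentage points

M((Mg0.51Fe0.49)CaSi2O6) = 232.002 g/mol, so wt% Si = 56.170/232.002 × 100 = 24.21%.
M((Na0.72K0.28)AlSi3O8) = 266.729 g/mol, so wt% Si = 84.255/266.729 × 100 = 31.59%.
24.21 − 31.59 = -7.38 pp.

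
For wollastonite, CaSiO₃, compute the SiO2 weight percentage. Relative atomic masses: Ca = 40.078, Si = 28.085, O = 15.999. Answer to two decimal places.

51.72 wt%

Formula mass = 116.160 g/mol.
1 Si → 1.0000 mol SiO2 per formula unit; M(SiO2) = 60.083, so SiO2 mass = 60.083 g.
60.083/116.160 × 100 = 51.72 wt%.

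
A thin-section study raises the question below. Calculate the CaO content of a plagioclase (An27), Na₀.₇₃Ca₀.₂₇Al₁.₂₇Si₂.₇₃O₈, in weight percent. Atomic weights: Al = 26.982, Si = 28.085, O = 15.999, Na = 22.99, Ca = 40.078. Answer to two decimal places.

5.68 wt%

M(Na₀.₇₃Ca₀.₂₇Al₁.₂₇Si₂.₇₃O₈) = 266.535 g/mol; M(CaO) = 56.077 g/mol.
Moles CaO per formula unit = 0.27 Ca ÷ 1 = 0.2700.
CaO fraction = (0.2700 × 56.077) / 266.535 = 15.141/266.535 = 0.0568.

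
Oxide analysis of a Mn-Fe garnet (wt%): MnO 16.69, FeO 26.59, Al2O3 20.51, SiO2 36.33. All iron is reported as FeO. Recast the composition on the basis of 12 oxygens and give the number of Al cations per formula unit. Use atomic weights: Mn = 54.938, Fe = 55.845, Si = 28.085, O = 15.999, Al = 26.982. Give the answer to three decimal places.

16.69 wt% MnO ÷ 70.937 g/mol = 0.23528 mol, giving 0.23528 Mn and 0.23528 O.
26.59 wt% FeO ÷ 71.844 g/mol = 0.37011 mol, giving 0.37011 Fe and 0.37011 O.
20.51 wt% Al2O3 ÷ 101.961 g/mol = 0.20116 mol, giving 0.40232 Al and 0.60348 O.
36.33 wt% SiO2 ÷ 60.083 g/mol = 0.60466 mol, giving 0.60466 Si and 1.20932 O.
Oxygen sums to 2.41819; scaling by 12/2.41819 = 4.96239 puts the formula on 12 O.
Al: 0.40232 × 4.96239 = 1.996 atoms per formula unit.

1.996 Al apfu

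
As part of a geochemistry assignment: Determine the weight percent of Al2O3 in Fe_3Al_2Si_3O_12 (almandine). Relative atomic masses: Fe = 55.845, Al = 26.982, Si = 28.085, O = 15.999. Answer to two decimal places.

M(Fe_3Al_2Si_3O_12) = 497.742 g/mol; M(Al2O3) = 101.961 g/mol.
Moles Al2O3 per formula unit = 2 Al ÷ 2 = 1.0000.
Al2O3 fraction = (1.0000 × 101.961) / 497.742 = 101.961/497.742 = 0.2048.

20.48 wt%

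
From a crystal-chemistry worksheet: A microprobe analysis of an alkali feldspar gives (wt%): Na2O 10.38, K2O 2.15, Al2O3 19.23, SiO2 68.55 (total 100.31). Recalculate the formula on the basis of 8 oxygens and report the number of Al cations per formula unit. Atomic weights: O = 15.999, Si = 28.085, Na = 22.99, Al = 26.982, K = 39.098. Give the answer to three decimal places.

0.993 Al apfu

Na2O (M=61.979): mol = 0.16748; Na = 0.33496, O = 0.16748.
K2O (M=94.195): mol = 0.02282; K = 0.04564, O = 0.02282.
Al2O3 (M=101.961): mol = 0.18860; Al = 0.37720, O = 0.56580.
SiO2 (M=60.083): mol = 1.14092; Si = 1.14092, O = 2.28184.
ΣO = 3.03794; factor = 8/ΣO = 2.63336.
Al apfu = 0.37720 × 2.63336 = 0.993.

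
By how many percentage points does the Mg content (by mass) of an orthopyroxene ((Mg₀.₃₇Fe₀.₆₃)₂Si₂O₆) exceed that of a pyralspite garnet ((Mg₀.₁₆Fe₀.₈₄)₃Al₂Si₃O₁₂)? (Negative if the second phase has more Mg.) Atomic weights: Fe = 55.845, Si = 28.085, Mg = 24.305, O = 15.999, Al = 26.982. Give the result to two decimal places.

M((Mg₀.₃₇Fe₀.₆₃)₂Si₂O₆) = 240.514 g/mol, so wt% Mg = 17.986/240.514 × 100 = 7.48%.
M((Mg₀.₁₆Fe₀.₈₄)₃Al₂Si₃O₁₂) = 482.603 g/mol, so wt% Mg = 11.666/482.603 × 100 = 2.42%.
7.48 − 2.42 = 5.06 pp.

5.06 percentage points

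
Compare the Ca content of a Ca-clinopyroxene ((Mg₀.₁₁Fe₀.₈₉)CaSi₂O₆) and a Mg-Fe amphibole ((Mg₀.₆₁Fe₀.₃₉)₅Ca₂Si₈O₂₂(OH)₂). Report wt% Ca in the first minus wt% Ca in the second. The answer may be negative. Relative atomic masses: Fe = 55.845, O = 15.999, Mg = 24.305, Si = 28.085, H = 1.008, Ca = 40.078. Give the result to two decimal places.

7.21 percentage points

First mineral: 40.078 g Ca in 244.618 g formula = 16.38 wt% Ca.
Second mineral: 80.156 g Ca in 873.856 g formula = 9.17 wt% Ca.
16.38% − 9.17% gives a difference of 7.21 percentage points.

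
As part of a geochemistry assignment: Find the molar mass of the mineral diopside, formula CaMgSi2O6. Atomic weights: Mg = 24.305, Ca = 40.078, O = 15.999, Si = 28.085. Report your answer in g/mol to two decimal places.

216.55 g/mol

Ca: 1 × 40.078 = 40.0780
Mg: 1 × 24.305 = 24.3050
Si: 2 × 28.085 = 56.1700
O: 6 × 15.999 = 95.9940
Summing the contributions gives the formula mass.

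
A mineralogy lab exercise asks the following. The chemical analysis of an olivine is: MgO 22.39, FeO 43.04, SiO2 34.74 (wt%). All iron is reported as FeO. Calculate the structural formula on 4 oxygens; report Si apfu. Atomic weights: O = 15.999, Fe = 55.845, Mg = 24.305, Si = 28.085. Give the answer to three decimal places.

MgO (M=40.304): mol = 0.55553; Mg = 0.55553, O = 0.55553.
FeO (M=71.844): mol = 0.59908; Fe = 0.59908, O = 0.59908.
SiO2 (M=60.083): mol = 0.57820; Si = 0.57820, O = 1.15640.
ΣO = 2.31101; factor = 4/ΣO = 1.73084.
Si apfu = 0.57820 × 1.73084 = 1.001.

1.001 Si apfu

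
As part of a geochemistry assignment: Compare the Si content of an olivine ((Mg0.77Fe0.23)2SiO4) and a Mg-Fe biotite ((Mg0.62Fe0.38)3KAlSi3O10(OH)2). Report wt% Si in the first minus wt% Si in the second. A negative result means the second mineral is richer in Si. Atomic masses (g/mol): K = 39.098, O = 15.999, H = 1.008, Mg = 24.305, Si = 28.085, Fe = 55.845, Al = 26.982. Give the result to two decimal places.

First mineral: 28.085 g Si in 155.199 g formula = 18.10 wt% Si.
Second mineral: 84.255 g Si in 453.210 g formula = 18.59 wt% Si.
18.10% − 18.59% gives a difference of -0.49 percentage points.

-0.49 percentage points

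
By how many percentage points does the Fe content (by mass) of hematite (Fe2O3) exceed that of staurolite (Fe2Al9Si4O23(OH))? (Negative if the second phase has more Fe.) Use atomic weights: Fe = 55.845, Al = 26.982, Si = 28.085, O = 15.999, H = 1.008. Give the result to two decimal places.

56.83 percentage points

M(Fe2O3) = 159.687 g/mol, so wt% Fe = 111.690/159.687 × 100 = 69.94%.
M(Fe2Al9Si4O23(OH)) = 851.852 g/mol, so wt% Fe = 111.690/851.852 × 100 = 13.11%.
69.94 − 13.11 = 56.83 pp.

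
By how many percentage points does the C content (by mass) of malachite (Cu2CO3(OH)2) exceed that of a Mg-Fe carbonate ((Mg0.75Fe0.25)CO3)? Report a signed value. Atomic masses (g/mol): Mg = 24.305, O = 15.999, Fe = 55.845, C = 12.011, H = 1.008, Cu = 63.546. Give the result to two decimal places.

-7.60 percentage points

C in Cu2CO3(OH)2: molar mass 221.114 g/mol; 1×12.011 = 12.011 g → 5.43 wt%.
C in (Mg0.75Fe0.25)CO3: molar mass 92.198 g/mol; 1×12.011 = 12.011 g → 13.03 wt%.
Difference = 5.43 − 13.03 = -7.60 percentage points.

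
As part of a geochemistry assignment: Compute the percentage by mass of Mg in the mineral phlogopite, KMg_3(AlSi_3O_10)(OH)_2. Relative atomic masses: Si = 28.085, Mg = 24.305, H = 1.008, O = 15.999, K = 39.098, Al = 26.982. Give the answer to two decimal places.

Molar mass of KMg_3(AlSi_3O_10)(OH)_2: 1×39.098 + 3×24.305 + 1×26.982 + 3×28.085 + 12×15.999 + 2×1.008 = 417.254 g/mol.
Mass of Mg per formula unit: 3 × 24.305 = 72.915 g.
Weight fraction Mg = 72.915 / 417.254 = 0.1747.

17.47 wt%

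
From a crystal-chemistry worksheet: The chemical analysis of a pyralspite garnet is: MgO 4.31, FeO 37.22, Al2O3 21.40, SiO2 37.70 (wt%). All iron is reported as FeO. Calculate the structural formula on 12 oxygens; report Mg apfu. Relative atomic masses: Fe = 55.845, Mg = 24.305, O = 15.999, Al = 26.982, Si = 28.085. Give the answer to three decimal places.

0.511 Mg apfu

MgO (M=40.304): mol = 0.10694; Mg = 0.10694, O = 0.10694.
FeO (M=71.844): mol = 0.51807; Fe = 0.51807, O = 0.51807.
Al2O3 (M=101.961): mol = 0.20988; Al = 0.41976, O = 0.62964.
SiO2 (M=60.083): mol = 0.62747; Si = 0.62747, O = 1.25494.
ΣO = 2.50959; factor = 12/ΣO = 4.78166.
Mg apfu = 0.10694 × 4.78166 = 0.511.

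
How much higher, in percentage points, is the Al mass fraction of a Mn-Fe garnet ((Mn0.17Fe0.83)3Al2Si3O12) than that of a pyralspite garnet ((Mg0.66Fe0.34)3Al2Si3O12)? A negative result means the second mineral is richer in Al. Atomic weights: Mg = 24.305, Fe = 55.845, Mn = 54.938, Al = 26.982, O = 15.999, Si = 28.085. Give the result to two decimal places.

First mineral: 53.964 g Al in 497.279 g formula = 10.85 wt% Al.
Second mineral: 53.964 g Al in 435.293 g formula = 12.40 wt% Al.
10.85% − 12.40% gives a difference of -1.55 percentage points.

-1.55 percentage points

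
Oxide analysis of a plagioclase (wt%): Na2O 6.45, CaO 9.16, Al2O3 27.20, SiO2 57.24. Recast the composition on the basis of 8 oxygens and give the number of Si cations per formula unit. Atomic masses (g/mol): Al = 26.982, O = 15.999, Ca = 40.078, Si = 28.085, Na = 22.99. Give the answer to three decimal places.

6.45 wt% Na2O ÷ 61.979 g/mol = 0.10407 mol, giving 0.20814 Na and 0.10407 O.
9.16 wt% CaO ÷ 56.077 g/mol = 0.16335 mol, giving 0.16335 Ca and 0.16335 O.
27.20 wt% Al2O3 ÷ 101.961 g/mol = 0.26677 mol, giving 0.53354 Al and 0.80031 O.
57.24 wt% SiO2 ÷ 60.083 g/mol = 0.95268 mol, giving 0.95268 Si and 1.90536 O.
Oxygen sums to 2.97309; scaling by 8/2.97309 = 2.69080 puts the formula on 8 O.
Si: 0.95268 × 2.69080 = 2.563 atoms per formula unit.

2.563 Si apfu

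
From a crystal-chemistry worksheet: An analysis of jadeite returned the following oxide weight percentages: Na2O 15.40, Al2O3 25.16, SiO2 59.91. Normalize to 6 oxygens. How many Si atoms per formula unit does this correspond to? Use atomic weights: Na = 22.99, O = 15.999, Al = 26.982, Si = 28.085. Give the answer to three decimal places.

2.006 Si apfu

Na2O: 15.40/61.979 = 0.24847 mol → 0.49694 mol Na, 0.24847 mol O.
Al2O3: 25.16/101.961 = 0.24676 mol → 0.49352 mol Al, 0.74028 mol O.
SiO2: 59.91/60.083 = 0.99712 mol → 0.99712 mol Si, 1.99424 mol O.
Total oxygen = 2.98299 mol. Normalization factor = 6/2.98299 = 2.01140.
Si per 6 O = 0.99712 × 2.01140 = 2.006.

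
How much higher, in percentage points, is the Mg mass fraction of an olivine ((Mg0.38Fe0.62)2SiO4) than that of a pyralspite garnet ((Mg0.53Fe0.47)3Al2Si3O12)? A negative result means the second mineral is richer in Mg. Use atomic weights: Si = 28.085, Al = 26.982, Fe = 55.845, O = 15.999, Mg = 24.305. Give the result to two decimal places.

1.64 percentage points

First mineral: 18.472 g Mg in 179.801 g formula = 10.27 wt% Mg.
Second mineral: 38.645 g Mg in 447.593 g formula = 8.63 wt% Mg.
10.27% − 8.63% gives a difference of 1.64 percentage points.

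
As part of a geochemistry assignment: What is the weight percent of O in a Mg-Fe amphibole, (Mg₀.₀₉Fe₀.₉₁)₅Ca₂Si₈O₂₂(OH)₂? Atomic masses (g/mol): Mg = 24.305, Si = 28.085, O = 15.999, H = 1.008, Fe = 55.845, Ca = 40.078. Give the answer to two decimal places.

Molar mass of (Mg₀.₀₉Fe₀.₉₁)₅Ca₂Si₈O₂₂(OH)₂: 0.45*24.305 + 4.55*55.845 + 2*40.078 + 8*28.085 + 24*15.999 + 2*1.008 = 955.860 g/mol.
Mass of O per formula unit: 24 × 15.999 = 383.976 g.
Weight fraction O = 383.976 / 955.860 = 0.4017.

40.17 weight percent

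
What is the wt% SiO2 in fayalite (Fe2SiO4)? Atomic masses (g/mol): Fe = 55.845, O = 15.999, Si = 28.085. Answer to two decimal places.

M(Fe2SiO4) = 203.771 g/mol; M(SiO2) = 60.083 g/mol.
Moles SiO2 per formula unit = 1 Si ÷ 1 = 1.0000.
SiO2 fraction = (1.0000 × 60.083) / 203.771 = 60.083/203.771 = 0.2949.

29.49 wt%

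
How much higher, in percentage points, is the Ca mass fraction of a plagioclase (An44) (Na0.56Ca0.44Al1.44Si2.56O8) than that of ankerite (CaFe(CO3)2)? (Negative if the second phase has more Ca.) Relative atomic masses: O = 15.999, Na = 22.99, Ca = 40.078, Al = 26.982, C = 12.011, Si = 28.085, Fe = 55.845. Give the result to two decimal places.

Ca in Na0.56Ca0.44Al1.44Si2.56O8: molar mass 269.252 g/mol; 0.44×40.078 = 17.634 g → 6.55 wt%.
Ca in CaFe(CO3)2: molar mass 215.939 g/mol; 1×40.078 = 40.078 g → 18.56 wt%.
Difference = 6.55 − 18.56 = -12.01 percentage points.

-12.01 percentage points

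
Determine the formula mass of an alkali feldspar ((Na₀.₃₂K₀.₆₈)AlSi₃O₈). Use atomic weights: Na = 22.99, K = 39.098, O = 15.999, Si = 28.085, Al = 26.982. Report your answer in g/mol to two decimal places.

The formula mass is the sum 0.32(22.99) + 0.68(39.098) + 1(26.982) + 3(28.085) + 8(15.999).

273.17 g/mol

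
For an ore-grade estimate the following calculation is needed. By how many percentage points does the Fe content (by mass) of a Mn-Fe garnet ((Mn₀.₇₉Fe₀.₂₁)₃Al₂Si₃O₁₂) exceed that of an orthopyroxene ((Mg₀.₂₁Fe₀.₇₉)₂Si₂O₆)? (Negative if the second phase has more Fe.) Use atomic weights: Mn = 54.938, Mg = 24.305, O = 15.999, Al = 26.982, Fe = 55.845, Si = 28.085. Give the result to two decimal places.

-28.11 percentage points

M((Mn₀.₇₉Fe₀.₂₁)₃Al₂Si₃O₁₂) = 495.592 g/mol, so wt% Fe = 35.182/495.592 × 100 = 7.10%.
M((Mg₀.₂₁Fe₀.₇₉)₂Si₂O₆) = 250.607 g/mol, so wt% Fe = 88.235/250.607 × 100 = 35.21%.
7.10 − 35.21 = -28.11 pp.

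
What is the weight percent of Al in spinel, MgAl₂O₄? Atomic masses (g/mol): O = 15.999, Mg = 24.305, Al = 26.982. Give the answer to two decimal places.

Molar mass of MgAl₂O₄: 1×24.305 + 2×26.982 + 4×15.999 = 142.265 g/mol.
Mass of Al per formula unit: 2 × 26.982 = 53.964 g.
Weight fraction Al = 53.964 / 142.265 = 0.3793.

37.93 weight percent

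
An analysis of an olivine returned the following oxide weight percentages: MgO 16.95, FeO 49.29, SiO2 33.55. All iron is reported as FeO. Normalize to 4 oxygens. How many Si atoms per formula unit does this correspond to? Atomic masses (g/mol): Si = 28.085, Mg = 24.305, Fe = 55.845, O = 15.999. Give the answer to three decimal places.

MgO (M=40.304): mol = 0.42055; Mg = 0.42055, O = 0.42055.
FeO (M=71.844): mol = 0.68607; Fe = 0.68607, O = 0.68607.
SiO2 (M=60.083): mol = 0.55839; Si = 0.55839, O = 1.11678.
ΣO = 2.22340; factor = 4/ΣO = 1.79905.
Si apfu = 0.55839 × 1.79905 = 1.005.

1.005 Si apfu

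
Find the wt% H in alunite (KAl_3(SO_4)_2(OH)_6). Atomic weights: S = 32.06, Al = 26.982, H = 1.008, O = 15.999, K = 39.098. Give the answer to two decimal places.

1.46 mass %

Formula mass = 1*39.098 + 3*26.982 + 2*32.06 + 14*15.999 + 6*1.008 = 414.198 g/mol, of which 6.048 g is H.
So H makes up 6.048/414.198 = 0.0146 of the mass, i.e. 1.46%.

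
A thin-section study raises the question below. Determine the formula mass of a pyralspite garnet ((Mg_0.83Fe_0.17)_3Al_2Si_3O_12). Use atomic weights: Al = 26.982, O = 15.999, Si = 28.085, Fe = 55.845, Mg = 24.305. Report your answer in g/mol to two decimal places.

419.21 g/mol

The formula mass is the sum 2.49×24.305 + 0.51×55.845 + 2×26.982 + 3×28.085 + 12×15.999.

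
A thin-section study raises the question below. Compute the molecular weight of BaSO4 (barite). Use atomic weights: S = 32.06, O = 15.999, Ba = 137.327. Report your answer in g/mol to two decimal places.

The formula mass is the sum 1(137.327) + 1(32.06) + 4(15.999).

233.38 g/mol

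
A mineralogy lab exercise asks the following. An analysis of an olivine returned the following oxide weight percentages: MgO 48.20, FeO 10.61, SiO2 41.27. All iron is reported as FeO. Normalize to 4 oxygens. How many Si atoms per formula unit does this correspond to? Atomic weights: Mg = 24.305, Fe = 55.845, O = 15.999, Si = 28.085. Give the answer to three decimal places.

48.20 wt% MgO ÷ 40.304 g/mol = 1.19591 mol, giving 1.19591 Mg and 1.19591 O.
10.61 wt% FeO ÷ 71.844 g/mol = 0.14768 mol, giving 0.14768 Fe and 0.14768 O.
41.27 wt% SiO2 ÷ 60.083 g/mol = 0.68688 mol, giving 0.68688 Si and 1.37376 O.
Oxygen sums to 2.71735; scaling by 4/2.71735 = 1.47202 puts the formula on 4 O.
Si: 0.68688 × 1.47202 = 1.011 atoms per formula unit.

1.011 Si apfu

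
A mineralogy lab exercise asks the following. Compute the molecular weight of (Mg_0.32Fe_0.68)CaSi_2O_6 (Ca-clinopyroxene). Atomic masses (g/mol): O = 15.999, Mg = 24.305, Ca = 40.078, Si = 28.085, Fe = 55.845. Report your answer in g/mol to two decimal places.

Mg: 0.32 × 24.305 = 7.7776
Fe: 0.68 × 55.845 = 37.9746
Ca: 1 × 40.078 = 40.0780
Si: 2 × 28.085 = 56.1700
O: 6 × 15.999 = 95.9940
Summing the contributions gives the formula mass.

237.99 g/mol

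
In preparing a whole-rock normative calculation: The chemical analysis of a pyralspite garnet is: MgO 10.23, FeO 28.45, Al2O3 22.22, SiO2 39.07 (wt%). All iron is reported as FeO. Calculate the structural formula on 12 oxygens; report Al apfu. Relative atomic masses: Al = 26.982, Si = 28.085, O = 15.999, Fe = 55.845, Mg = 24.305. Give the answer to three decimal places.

2.008 Al apfu

10.23 wt% MgO ÷ 40.304 g/mol = 0.25382 mol, giving 0.25382 Mg and 0.25382 O.
28.45 wt% FeO ÷ 71.844 g/mol = 0.39600 mol, giving 0.39600 Fe and 0.39600 O.
22.22 wt% Al2O3 ÷ 101.961 g/mol = 0.21793 mol, giving 0.43586 Al and 0.65379 O.
39.07 wt% SiO2 ÷ 60.083 g/mol = 0.65027 mol, giving 0.65027 Si and 1.30054 O.
Oxygen sums to 2.60415; scaling by 12/2.60415 = 4.60803 puts the formula on 12 O.
Al: 0.43586 × 4.60803 = 2.008 atoms per formula unit.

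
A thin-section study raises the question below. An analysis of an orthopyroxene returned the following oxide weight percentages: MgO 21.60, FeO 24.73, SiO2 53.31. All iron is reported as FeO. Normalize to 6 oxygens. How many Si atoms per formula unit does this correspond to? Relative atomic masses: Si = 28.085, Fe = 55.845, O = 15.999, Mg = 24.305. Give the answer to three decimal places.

21.60 wt% MgO ÷ 40.304 g/mol = 0.53593 mol, giving 0.53593 Mg and 0.53593 O.
24.73 wt% FeO ÷ 71.844 g/mol = 0.34422 mol, giving 0.34422 Fe and 0.34422 O.
53.31 wt% SiO2 ÷ 60.083 g/mol = 0.88727 mol, giving 0.88727 Si and 1.77454 O.
Oxygen sums to 2.65469; scaling by 6/2.65469 = 2.26015 puts the formula on 6 O.
Si: 0.88727 × 2.26015 = 2.005 atoms per formula unit.

2.005 Si apfu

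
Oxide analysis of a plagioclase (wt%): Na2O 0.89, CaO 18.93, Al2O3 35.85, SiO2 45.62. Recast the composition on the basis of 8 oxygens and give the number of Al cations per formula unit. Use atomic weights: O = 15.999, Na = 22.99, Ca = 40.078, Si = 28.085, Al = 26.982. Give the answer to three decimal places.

1.923 Al apfu

0.89 wt% Na2O ÷ 61.979 g/mol = 0.01436 mol, giving 0.02872 Na and 0.01436 O.
18.93 wt% CaO ÷ 56.077 g/mol = 0.33757 mol, giving 0.33757 Ca and 0.33757 O.
35.85 wt% Al2O3 ÷ 101.961 g/mol = 0.35161 mol, giving 0.70322 Al and 1.05483 O.
45.62 wt% SiO2 ÷ 60.083 g/mol = 0.75928 mol, giving 0.75928 Si and 1.51856 O.
Oxygen sums to 2.92532; scaling by 8/2.92532 = 2.73474 puts the formula on 8 O.
Al: 0.70322 × 2.73474 = 1.923 atoms per formula unit.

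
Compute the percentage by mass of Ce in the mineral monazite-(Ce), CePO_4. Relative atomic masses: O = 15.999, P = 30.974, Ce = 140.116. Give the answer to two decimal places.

M(CePO_4) = 235.086 g/mol.
Ce contributes 1 × 140.116 = 140.116 g per mole.
140.116/235.086 = 0.5960 → 59.60%.

59.60 wt%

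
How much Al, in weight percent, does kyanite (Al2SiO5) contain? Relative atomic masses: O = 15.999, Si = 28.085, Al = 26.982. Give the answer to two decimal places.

33.30 weight percent

Formula mass = 2*26.982 + 1*28.085 + 5*15.999 = 162.044 g/mol, of which 53.964 g is Al.
So Al makes up 53.964/162.044 = 0.3330 of the mass, i.e. 33.30%.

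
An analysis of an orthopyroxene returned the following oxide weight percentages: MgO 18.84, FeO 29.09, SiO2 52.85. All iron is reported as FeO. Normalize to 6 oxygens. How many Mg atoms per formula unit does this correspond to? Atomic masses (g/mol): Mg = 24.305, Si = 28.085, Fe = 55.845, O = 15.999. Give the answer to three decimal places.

1.066 Mg apfu

18.84 wt% MgO ÷ 40.304 g/mol = 0.46745 mol, giving 0.46745 Mg and 0.46745 O.
29.09 wt% FeO ÷ 71.844 g/mol = 0.40491 mol, giving 0.40491 Fe and 0.40491 O.
52.85 wt% SiO2 ÷ 60.083 g/mol = 0.87962 mol, giving 0.87962 Si and 1.75924 O.
Oxygen sums to 2.63160; scaling by 6/2.63160 = 2.27998 puts the formula on 6 O.
Mg: 0.46745 × 2.27998 = 1.066 atoms per formula unit.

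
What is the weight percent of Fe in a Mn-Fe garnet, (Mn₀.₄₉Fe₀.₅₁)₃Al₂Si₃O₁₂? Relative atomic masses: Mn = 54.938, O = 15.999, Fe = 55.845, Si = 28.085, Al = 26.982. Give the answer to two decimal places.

M((Mn₀.₄₉Fe₀.₅₁)₃Al₂Si₃O₁₂) = 496.409 g/mol.
Fe contributes 1.53 × 55.845 = 85.443 g per mole.
85.443/496.409 = 0.1721 → 17.21%.

17.21 weight percent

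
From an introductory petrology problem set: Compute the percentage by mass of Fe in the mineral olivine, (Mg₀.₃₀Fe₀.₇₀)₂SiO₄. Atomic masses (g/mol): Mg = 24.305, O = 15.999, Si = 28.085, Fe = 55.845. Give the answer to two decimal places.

Molar mass of (Mg₀.₃₀Fe₀.₇₀)₂SiO₄: 0.60*24.305 + 1.40*55.845 + 1*28.085 + 4*15.999 = 184.847 g/mol.
Mass of Fe per formula unit: 1.40 × 55.845 = 78.183 g.
Weight fraction Fe = 78.183 / 184.847 = 0.4230.

42.30 weight percent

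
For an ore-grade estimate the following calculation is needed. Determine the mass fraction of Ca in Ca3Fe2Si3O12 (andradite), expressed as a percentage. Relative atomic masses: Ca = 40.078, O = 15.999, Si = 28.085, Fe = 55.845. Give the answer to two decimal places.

Formula mass = 3*40.078 + 2*55.845 + 3*28.085 + 12*15.999 = 508.167 g/mol, of which 120.234 g is Ca.
So Ca makes up 120.234/508.167 = 0.2366 of the mass, i.e. 23.66%.

23.66 mass %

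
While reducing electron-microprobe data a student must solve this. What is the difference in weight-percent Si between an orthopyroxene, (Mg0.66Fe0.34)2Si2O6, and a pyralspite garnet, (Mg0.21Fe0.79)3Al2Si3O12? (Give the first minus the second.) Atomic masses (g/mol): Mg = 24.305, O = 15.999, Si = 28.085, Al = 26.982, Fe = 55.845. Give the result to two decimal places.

7.65 percentage points

M((Mg0.66Fe0.34)2Si2O6) = 222.221 g/mol, so wt% Si = 56.170/222.221 × 100 = 25.28%.
M((Mg0.21Fe0.79)3Al2Si3O12) = 477.872 g/mol, so wt% Si = 84.255/477.872 × 100 = 17.63%.
25.28 − 17.63 = 7.65 pp.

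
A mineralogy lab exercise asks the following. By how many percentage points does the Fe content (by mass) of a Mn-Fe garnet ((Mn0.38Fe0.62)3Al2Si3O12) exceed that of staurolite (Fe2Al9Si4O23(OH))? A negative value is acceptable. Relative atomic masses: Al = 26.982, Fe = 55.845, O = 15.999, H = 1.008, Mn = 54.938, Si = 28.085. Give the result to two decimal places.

Fe in (Mn0.38Fe0.62)3Al2Si3O12: molar mass 496.708 g/mol; 1.86×55.845 = 103.872 g → 20.91 wt%.
Fe in Fe2Al9Si4O23(OH): molar mass 851.852 g/mol; 2×55.845 = 111.690 g → 13.11 wt%.
Difference = 20.91 − 13.11 = 7.80 percentage points.

7.80 percentage points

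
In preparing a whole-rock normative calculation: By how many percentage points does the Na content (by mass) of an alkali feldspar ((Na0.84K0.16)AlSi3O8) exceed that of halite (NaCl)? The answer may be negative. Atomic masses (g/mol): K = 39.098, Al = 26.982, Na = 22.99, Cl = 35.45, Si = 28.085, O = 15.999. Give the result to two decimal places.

First mineral: 19.312 g Na in 264.796 g formula = 7.29 wt% Na.
Second mineral: 22.990 g Na in 58.440 g formula = 39.34 wt% Na.
7.29% − 39.34% gives a difference of -32.05 percentage points.

-32.05 percentage points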